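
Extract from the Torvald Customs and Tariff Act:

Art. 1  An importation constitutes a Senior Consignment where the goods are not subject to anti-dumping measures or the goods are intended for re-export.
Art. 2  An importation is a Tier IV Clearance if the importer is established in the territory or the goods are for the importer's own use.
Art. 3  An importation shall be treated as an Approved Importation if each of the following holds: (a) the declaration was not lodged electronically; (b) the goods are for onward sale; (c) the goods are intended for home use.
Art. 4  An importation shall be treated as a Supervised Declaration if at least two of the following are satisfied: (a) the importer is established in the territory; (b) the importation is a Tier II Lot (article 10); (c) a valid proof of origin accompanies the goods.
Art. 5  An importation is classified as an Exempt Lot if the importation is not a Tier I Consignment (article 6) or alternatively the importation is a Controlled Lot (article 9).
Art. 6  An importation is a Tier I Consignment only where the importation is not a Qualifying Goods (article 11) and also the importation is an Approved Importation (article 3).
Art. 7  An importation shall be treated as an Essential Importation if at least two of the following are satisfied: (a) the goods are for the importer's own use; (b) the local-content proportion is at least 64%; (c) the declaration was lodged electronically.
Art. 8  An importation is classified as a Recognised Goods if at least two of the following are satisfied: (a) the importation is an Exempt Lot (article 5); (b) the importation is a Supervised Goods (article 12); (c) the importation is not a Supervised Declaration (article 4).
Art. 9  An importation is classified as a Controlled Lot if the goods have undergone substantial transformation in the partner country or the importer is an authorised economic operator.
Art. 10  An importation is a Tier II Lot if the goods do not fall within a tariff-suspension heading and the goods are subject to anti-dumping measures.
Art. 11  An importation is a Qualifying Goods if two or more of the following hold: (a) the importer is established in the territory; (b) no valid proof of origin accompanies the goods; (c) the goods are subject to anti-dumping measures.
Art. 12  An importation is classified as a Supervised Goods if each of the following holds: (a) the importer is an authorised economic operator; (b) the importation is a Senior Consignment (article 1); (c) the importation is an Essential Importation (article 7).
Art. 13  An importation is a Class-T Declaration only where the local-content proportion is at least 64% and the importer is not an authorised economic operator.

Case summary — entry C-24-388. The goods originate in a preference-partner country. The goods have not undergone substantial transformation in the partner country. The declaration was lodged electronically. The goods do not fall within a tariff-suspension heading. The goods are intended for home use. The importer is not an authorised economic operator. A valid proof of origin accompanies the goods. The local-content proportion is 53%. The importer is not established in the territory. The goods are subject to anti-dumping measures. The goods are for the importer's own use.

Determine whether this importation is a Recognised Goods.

No

article 11 — Qualifying Goods: the importer is established in the territory? no; no valid proof of origin accompanies the goods? no; the goods are subject to anti-dumping measures? yes — 1 of 3 hold (need ≥2) → not satisfied.
article 3 — Approved Importation: [the declaration was not lodged electronically? no] AND [the goods are for onward sale? no] AND [the goods are intended for home use? yes] → not satisfied.
article 6 — Tier I Consignment: [not a Qualifying Goods (article 11)? yes] AND [Approved Importation (article 3)? no] → not satisfied.
article 9 — Controlled Lot: [the goods have undergone substantial transformation in the partner country? no] OR [the importer is an authorised economic operator? no] → not satisfied.
article 5 — Exempt Lot: [not a Tier I Consignment (article 6)? yes] OR [Controlled Lot (article 9)? no] → satisfied.
article 1 — Senior Consignment: [the goods are not subject to anti-dumping measures? no] OR [the goods are intended for re-export? no] → not satisfied.
article 7 — Essential Importation: the goods are for the importer's own use? yes; local-content proportion: 53% ≥ 64%? no; the declaration was lodged electronically? yes — 2 of 3 hold (need ≥2) → satisfied.
article 12 — Supervised Goods: [the importer is an authorised economic operator? no] AND [Senior Consignment (article 1)? no] AND [Essential Importation (article 7)? yes] → not satisfied.
article 10 — Tier II Lot: [the goods do not fall within a tariff-suspension heading? yes] AND [the goods are subject to anti-dumping measures? yes] → satisfied.
article 4 — Supervised Declaration: the importer is established in the territory? no; Tier II Lot (article 10)? yes; a valid proof of origin accompanies the goods? yes — 2 of 3 hold (need ≥2) → satisfied.
article 8 — Recognised Goods: Exempt Lot (article 5)? yes; Supervised Goods (article 12)? no; not a Supervised Declaration (article 4)? no — 1 of 3 hold (need ≥2) → not satisfied.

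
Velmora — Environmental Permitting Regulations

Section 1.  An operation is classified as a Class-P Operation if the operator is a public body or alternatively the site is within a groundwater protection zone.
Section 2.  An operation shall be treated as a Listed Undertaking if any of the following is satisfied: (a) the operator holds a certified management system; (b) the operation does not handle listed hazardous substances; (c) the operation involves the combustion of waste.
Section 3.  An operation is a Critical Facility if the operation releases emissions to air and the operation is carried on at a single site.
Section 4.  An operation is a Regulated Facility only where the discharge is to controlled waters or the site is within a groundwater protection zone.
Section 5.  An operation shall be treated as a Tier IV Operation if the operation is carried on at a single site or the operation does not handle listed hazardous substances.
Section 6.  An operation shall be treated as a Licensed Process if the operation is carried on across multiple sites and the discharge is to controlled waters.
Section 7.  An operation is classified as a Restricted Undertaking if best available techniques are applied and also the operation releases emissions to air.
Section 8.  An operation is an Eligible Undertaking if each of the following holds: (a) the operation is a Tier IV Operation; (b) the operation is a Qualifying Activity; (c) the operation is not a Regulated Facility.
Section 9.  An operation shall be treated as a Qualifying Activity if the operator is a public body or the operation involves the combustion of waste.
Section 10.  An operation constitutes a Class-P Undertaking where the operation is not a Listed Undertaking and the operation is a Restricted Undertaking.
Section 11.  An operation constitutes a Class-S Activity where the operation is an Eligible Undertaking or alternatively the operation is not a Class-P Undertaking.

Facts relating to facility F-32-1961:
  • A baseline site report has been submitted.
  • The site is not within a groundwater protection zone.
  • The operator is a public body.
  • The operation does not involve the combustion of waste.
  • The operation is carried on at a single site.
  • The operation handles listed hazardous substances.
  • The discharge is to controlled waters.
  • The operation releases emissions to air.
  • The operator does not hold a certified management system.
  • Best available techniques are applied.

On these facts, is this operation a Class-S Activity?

No

section 5 — Tier IV Operation: [the operation is carried on at a single site? yes] OR [the operation does not handle listed hazardous substances? no] → satisfied.
section 9 — Qualifying Activity: [the operator is a public body? yes] OR [the operation involves the combustion of waste? no] → satisfied.
section 4 — Regulated Facility: [the discharge is to controlled waters? yes] OR [the site is within a groundwater protection zone? no] → satisfied.
section 8 — Eligible Undertaking: [Tier IV Operation (section 5)? yes] AND [Qualifying Activity (section 9)? yes] AND [not a Regulated Facility (section 4)? no] → not satisfied.
section 2 — Listed Undertaking: [the operator holds a certified management system? no] OR [the operation does not handle listed hazardous substances? no] OR [the operation involves the combustion of waste? no] → not satisfied.
section 7 — Restricted Undertaking: [best available techniques are applied? yes] AND [the operation releases emissions to air? yes] → satisfied.
section 10 — Class-P Undertaking: [not a Listed Undertaking (section 2)? yes] AND [Restricted Undertaking (section 7)? yes] → satisfied.
section 11 — Class-S Activity: [Eligible Undertaking (section 8)? no] OR [not a Class-P Undertaking (section 10)? no] → not satisfied.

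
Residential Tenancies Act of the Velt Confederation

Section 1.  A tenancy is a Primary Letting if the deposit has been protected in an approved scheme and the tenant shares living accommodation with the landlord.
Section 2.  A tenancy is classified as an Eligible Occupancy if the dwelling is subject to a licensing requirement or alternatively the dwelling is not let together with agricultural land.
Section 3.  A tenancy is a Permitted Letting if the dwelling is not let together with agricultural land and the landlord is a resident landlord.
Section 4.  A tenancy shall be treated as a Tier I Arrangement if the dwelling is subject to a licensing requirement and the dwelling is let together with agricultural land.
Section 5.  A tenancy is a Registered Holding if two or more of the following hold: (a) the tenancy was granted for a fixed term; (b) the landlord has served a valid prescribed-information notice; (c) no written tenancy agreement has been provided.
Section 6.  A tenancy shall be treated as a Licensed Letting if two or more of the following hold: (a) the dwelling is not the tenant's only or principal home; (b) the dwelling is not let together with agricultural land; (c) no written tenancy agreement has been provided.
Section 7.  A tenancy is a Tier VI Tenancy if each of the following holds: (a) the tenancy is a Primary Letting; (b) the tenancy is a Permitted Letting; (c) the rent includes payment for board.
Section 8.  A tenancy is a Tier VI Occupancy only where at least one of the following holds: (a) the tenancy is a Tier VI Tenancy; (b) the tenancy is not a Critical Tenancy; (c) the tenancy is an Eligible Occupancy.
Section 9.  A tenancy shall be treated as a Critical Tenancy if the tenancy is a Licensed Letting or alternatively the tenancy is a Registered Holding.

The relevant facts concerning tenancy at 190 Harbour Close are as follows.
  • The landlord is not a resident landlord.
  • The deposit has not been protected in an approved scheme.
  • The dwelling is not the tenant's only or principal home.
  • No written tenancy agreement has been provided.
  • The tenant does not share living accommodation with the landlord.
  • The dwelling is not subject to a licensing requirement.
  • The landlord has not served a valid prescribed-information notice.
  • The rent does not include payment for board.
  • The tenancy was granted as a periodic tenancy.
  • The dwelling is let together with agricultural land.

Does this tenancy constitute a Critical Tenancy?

section 6 — Licensed Letting: the dwelling is not the tenant's only or principal home? yes; the dwelling is not let together with agricultural land? no; no written tenancy agreement has been provided? yes — 2 of 3 hold (need ≥2) → satisfied.
section 5 — Registered Holding: the tenancy was granted for a fixed term? no; the landlord has served a valid prescribed-information notice? no; no written tenancy agreement has been provided? yes — 1 of 3 hold (need ≥2) → not satisfied.
section 9 — Critical Tenancy: [Licensed Letting (section 6)? yes] OR [Registered Holding (section 5)? no] → satisfied.

Yes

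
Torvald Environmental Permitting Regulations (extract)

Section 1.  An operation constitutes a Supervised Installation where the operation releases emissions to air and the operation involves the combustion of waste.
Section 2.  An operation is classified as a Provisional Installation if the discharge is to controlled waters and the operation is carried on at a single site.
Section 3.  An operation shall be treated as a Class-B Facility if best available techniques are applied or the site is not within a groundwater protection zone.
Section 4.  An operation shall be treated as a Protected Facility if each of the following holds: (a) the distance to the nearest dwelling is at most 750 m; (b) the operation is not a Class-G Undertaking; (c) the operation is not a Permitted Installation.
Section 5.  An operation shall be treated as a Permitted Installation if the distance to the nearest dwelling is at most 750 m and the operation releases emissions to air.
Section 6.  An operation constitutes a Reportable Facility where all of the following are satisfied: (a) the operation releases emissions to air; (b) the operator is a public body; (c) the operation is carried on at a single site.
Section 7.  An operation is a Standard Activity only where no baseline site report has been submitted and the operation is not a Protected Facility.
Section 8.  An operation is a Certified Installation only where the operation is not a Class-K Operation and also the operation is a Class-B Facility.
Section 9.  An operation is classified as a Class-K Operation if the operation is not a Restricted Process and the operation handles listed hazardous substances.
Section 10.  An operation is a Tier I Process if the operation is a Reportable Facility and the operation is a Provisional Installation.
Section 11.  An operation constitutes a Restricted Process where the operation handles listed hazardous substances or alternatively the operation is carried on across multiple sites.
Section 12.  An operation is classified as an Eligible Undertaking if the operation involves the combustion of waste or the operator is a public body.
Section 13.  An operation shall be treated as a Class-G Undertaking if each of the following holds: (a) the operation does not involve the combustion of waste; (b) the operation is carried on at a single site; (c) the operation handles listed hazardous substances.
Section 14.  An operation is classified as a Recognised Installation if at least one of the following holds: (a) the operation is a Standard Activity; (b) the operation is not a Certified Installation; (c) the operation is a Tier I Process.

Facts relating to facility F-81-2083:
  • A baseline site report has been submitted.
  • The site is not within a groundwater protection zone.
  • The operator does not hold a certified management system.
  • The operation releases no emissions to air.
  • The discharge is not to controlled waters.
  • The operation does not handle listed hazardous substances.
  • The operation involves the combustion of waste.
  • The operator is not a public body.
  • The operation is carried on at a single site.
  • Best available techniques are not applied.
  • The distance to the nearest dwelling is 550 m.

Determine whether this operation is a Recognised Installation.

section 13 — Class-G Undertaking: [the operation does not involve the combustion of waste? no] AND [the operation is carried on at a single site? yes] AND [the operation handles listed hazardous substances? no] → not satisfied.
section 5 — Permitted Installation: [distance to the nearest dwelling: 550 m ≤ 750 m? yes] AND [the operation releases emissions to air? no] → not satisfied.
section 4 — Protected Facility: [distance to the nearest dwelling: 550 m ≤ 750 m? yes] AND [not a Class-G Undertaking (section 13)? yes] AND [not a Permitted Installation (section 5)? yes] → satisfied.
section 7 — Standard Activity: [no baseline site report has been submitted? no] AND [not a Protected Facility (section 4)? no] → not satisfied.
section 11 — Restricted Process: [the operation handles listed hazardous substances? no] OR [the operation is carried on across multiple sites? no] → not satisfied.
section 9 — Class-K Operation: [not a Restricted Process (section 11)? yes] AND [the operation handles listed hazardous substances? no] → not satisfied.
section 3 — Class-B Facility: [best available techniques are applied? no] OR [the site is not within a groundwater protection zone? yes] → satisfied.
section 8 — Certified Installation: [not a Class-K Operation (section 9)? yes] AND [Class-B Facility (section 3)? yes] → satisfied.
section 6 — Reportable Facility: [the operation releases emissions to air? no] AND [the operator is a public body? no] AND [the operation is carried on at a single site? yes] → not satisfied.
section 2 — Provisional Installation: [the discharge is to controlled waters? no] AND [the operation is carried on at a single site? yes] → not satisfied.
section 10 — Tier I Process: [Reportable Facility (section 6)? no] AND [Provisional Installation (section 2)? no] → not satisfied.
section 14 — Recognised Installation: [Standard Activity (section 7)? no] OR [not a Certified Installation (section 8)? no] OR [Tier I Process (section 10)? no] → not satisfied.

No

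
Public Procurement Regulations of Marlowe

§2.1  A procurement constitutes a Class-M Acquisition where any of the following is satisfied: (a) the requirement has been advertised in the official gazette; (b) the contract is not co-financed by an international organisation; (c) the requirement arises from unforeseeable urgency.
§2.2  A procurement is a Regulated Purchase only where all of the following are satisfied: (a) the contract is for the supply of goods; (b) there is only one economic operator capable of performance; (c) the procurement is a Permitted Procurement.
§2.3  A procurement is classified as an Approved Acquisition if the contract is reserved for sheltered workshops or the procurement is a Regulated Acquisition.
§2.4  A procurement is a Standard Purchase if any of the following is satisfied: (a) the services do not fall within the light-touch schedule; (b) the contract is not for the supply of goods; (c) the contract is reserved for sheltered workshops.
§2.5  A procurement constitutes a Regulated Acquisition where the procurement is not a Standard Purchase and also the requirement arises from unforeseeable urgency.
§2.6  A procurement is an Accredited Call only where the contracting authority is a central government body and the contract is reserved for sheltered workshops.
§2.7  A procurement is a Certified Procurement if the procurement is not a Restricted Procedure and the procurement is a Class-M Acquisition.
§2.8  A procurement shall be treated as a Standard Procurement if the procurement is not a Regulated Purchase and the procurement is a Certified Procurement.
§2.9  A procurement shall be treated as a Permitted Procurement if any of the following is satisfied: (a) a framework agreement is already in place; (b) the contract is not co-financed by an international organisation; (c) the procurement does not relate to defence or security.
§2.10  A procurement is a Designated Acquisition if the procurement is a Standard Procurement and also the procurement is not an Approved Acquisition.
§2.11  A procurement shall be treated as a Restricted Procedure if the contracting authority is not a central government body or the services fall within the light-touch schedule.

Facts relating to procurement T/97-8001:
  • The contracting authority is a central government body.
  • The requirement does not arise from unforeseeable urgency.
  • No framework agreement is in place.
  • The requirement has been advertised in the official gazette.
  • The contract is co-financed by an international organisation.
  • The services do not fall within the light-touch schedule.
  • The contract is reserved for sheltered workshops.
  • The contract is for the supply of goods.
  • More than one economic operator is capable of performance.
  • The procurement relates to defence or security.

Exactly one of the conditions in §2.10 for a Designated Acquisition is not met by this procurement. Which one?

Under §2.9: a framework agreement is already in place? no; or the contract is not co-financed by an international organisation? no; or the procurement does not relate to defence or security? no. So the procurement is not a Permitted Procurement.
Under §2.2: the contract is for the supply of goods? yes; and there is only one economic operator capable of performance? no; and Permitted Procurement (§2.9)? no. So the procurement is not a Regulated Purchase.
Under §2.11: the contracting authority is not a central government body? no; or the services fall within the light-touch schedule? no. So the procurement is not a Restricted Procedure.
Under §2.1: the requirement has been advertised in the official gazette? yes; or the contract is not co-financed by an international organisation? no; or the requirement arises from unforeseeable urgency? no. So the procurement is a Class-M Acquisition.
Under §2.7: not a Restricted Procedure (§2.11)? yes; and Class-M Acquisition (§2.1)? yes. So the procurement is a Certified Procurement.
Under §2.8: not a Regulated Purchase (§2.2)? yes; and Certified Procurement (§2.7)? yes. So the procurement is a Standard Procurement.
Under §2.4: the services do not fall within the light-touch schedule? yes; or the contract is not for the supply of goods? no; or the contract is reserved for sheltered workshops? yes. So the procurement is a Standard Purchase.
Under §2.5: not a Standard Purchase (§2.4)? no; and the requirement arises from unforeseeable urgency? no. So the procurement is not a Regulated Acquisition.
Under §2.3: the contract is reserved for sheltered workshops? yes; or Regulated Acquisition (§2.5)? no. So the procurement is an Approved Acquisition.
Under §2.10: Standard Procurement (§2.8)? yes; and not an Approved Acquisition (§2.3)? no. So the procurement is not a Designated Acquisition.

Approved Acquisition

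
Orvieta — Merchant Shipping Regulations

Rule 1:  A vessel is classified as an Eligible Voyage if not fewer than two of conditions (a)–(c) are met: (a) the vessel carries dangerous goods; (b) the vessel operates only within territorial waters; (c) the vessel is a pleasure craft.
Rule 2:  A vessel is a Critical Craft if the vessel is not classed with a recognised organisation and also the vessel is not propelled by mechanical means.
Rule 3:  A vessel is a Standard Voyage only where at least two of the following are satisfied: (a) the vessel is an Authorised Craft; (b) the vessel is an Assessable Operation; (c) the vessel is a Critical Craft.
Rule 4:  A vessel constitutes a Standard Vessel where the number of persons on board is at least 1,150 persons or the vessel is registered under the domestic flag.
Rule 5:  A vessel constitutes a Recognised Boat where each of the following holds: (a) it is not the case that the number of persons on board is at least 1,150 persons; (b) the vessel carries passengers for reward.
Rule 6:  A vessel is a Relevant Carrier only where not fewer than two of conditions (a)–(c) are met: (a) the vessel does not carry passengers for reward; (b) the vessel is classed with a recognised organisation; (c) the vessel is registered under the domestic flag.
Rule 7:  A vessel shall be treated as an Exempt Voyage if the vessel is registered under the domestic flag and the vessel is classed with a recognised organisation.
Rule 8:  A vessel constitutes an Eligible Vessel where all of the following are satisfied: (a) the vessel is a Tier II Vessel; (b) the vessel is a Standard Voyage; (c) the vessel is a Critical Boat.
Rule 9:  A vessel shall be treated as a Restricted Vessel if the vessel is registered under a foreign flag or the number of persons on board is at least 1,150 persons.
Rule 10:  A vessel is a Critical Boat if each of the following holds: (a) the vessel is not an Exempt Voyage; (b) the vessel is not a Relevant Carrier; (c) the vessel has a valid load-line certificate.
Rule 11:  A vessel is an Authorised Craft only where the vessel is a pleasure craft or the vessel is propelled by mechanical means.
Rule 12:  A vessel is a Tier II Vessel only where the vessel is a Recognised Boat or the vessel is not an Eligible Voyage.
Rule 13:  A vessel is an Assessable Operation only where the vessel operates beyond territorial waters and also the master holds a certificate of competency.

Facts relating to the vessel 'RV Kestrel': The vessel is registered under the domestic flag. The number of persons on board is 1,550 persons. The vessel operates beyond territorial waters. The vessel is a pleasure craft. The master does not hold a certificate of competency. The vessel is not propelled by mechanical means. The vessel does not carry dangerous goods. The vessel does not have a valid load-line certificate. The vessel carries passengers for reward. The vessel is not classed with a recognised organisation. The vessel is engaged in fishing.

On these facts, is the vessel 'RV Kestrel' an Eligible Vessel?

No

rule 5 — Recognised Boat: [number of persons on board: 1,550 persons ≥ 1,150 persons? yes, so negated condition no] AND [the vessel carries passengers for reward? yes] → not satisfied.
rule 1 — Eligible Voyage: the vessel carries dangerous goods? no; the vessel operates only within territorial waters? no; the vessel is a pleasure craft? yes — 1 of 3 hold (need ≥2) → not satisfied.
rule 12 — Tier II Vessel: [Recognised Boat (rule 5)? no] OR [not an Eligible Voyage (rule 1)? yes] → satisfied.
rule 11 — Authorised Craft: [the vessel is a pleasure craft? yes] OR [the vessel is propelled by mechanical means? no] → satisfied.
rule 13 — Assessable Operation: [the vessel operates beyond territorial waters? yes] AND [the master holds a certificate of competency? no] → not satisfied.
rule 2 — Critical Craft: [the vessel is not classed with a recognised organisation? yes] AND [the vessel is not propelled by mechanical means? yes] → satisfied.
rule 3 — Standard Voyage: Authorised Craft (rule 11)? yes; Assessable Operation (rule 13)? no; Critical Craft (rule 2)? yes — 2 of 3 hold (need ≥2) → satisfied.
rule 7 — Exempt Voyage: [the vessel is registered under the domestic flag? yes] AND [the vessel is classed with a recognised organisation? no] → not satisfied.
rule 6 — Relevant Carrier: the vessel does not carry passengers for reward? no; the vessel is classed with a recognised organisation? no; the vessel is registered under the domestic flag? yes — 1 of 3 hold (need ≥2) → not satisfied.
rule 10 — Critical Boat: [not an Exempt Voyage (rule 7)? yes] AND [not a Relevant Carrier (rule 6)? yes] AND [the vessel has a valid load-line certificate? no] → not satisfied.
rule 8 — Eligible Vessel: [Tier II Vessel (rule 12)? yes] AND [Standard Voyage (rule 3)? yes] AND [Critical Boat (rule 10)? no] → not satisfied.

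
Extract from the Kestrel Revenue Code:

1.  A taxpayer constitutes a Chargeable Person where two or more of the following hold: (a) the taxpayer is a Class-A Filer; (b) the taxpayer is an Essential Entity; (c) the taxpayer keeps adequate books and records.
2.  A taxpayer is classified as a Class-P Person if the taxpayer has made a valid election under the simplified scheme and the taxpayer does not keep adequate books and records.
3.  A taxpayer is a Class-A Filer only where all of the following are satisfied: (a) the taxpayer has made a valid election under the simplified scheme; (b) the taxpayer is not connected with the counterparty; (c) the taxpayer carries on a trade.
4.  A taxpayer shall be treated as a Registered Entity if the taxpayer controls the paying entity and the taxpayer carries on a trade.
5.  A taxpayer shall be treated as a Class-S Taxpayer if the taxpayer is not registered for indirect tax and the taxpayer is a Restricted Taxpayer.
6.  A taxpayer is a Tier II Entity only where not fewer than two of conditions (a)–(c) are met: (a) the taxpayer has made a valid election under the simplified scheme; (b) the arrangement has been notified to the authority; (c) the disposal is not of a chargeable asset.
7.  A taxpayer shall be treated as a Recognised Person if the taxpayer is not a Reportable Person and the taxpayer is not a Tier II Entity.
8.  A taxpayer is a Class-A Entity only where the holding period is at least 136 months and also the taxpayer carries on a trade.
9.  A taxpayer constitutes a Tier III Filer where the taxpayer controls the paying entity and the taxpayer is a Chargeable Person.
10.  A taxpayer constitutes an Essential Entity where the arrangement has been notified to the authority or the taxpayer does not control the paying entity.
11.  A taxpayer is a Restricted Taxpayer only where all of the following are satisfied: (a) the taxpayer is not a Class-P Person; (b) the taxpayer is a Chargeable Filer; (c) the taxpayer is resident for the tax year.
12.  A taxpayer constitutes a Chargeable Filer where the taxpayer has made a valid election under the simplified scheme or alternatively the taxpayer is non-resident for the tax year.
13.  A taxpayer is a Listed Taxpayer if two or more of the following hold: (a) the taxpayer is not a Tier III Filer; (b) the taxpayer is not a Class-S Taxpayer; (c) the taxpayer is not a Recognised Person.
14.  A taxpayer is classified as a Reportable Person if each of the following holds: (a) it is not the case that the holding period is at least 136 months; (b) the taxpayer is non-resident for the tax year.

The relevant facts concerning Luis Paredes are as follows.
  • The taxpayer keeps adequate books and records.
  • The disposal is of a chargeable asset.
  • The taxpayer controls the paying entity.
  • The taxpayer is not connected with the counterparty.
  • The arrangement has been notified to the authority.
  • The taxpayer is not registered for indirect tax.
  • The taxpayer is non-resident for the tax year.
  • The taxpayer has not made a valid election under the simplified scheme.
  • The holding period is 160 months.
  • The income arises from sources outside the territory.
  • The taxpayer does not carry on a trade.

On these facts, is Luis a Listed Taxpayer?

No

Under paragraph 3: the taxpayer has made a valid election under the simplified scheme? no; and the taxpayer is not connected with the counterparty? yes; and the taxpayer carries on a trade? no. So the taxpayer is not a Class-A Filer.
Under paragraph 10: the arrangement has been notified to the authority? yes; or the taxpayer does not control the paying entity? no. So the taxpayer is an Essential Entity.
Under paragraph 1: Class-A Filer (paragraph 3)? no; Essential Entity (paragraph 10)? yes; the taxpayer keeps adequate books and records? yes — 2 of 3 hold (need ≥2) → satisfied.
Under paragraph 9: the taxpayer controls the paying entity? yes; and Chargeable Person (paragraph 1)? yes. So the taxpayer is a Tier III Filer.
Under paragraph 2: the taxpayer has made a valid election under the simplified scheme? no; and the taxpayer does not keep adequate books and records? no. So the taxpayer is not a Class-P Person.
Under paragraph 12: the taxpayer has made a valid election under the simplified scheme? no; or the taxpayer is non-resident for the tax year? yes. So the taxpayer is a Chargeable Filer.
Under paragraph 11: not a Class-P Person (paragraph 2)? yes; and Chargeable Filer (paragraph 12)? yes; and the taxpayer is resident for the tax year? no. So the taxpayer is not a Restricted Taxpayer.
Under paragraph 5: the taxpayer is not registered for indirect tax? yes; and Restricted Taxpayer (paragraph 11)? no. So the taxpayer is not a Class-S Taxpayer.
Under paragraph 14: holding period: 160 months ≥ 136 months? yes, so negated condition no; and the taxpayer is non-resident for the tax year? yes. So the taxpayer is not a Reportable Person.
Under paragraph 6: the taxpayer has made a valid election under the simplified scheme? no; the arrangement has been notified to the authority? yes; the disposal is not of a chargeable asset? no — 1 of 3 hold (need ≥2) → not satisfied.
Under paragraph 7: not a Reportable Person (paragraph 14)? yes; and not a Tier II Entity (paragraph 6)? yes. So the taxpayer is a Recognised Person.
Under paragraph 13: not a Tier III Filer (paragraph 9)? no; not a Class-S Taxpayer (paragraph 5)? yes; not a Recognised Person (paragraph 7)? no — 1 of 3 hold (need ≥2) → not satisfied.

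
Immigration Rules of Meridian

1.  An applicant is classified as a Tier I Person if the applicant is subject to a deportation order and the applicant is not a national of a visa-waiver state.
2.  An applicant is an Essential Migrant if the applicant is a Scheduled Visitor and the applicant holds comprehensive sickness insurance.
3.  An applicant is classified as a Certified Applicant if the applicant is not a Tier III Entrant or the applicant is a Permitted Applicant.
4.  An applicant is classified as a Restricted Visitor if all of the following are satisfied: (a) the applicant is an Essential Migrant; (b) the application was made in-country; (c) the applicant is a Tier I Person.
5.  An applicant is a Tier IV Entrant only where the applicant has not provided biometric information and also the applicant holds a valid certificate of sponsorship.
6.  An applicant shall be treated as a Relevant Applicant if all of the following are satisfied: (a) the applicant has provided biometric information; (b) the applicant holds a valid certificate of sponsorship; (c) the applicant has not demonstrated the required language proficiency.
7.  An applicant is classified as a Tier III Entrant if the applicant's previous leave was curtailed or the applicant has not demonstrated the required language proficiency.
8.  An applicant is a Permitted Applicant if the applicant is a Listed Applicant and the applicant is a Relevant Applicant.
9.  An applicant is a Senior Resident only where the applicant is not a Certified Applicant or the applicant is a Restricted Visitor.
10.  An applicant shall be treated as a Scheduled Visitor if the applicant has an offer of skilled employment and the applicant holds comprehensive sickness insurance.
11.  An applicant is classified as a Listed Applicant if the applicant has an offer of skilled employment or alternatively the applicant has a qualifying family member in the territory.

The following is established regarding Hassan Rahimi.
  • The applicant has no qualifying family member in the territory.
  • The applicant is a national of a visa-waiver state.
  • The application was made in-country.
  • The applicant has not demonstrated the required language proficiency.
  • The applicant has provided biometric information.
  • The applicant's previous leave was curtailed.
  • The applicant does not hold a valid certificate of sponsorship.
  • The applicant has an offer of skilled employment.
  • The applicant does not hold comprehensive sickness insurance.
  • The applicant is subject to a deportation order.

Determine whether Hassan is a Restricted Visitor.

paragraph 10 — Scheduled Visitor: [the applicant has an offer of skilled employment? yes] AND [the applicant holds comprehensive sickness insurance? no] → not satisfied.
paragraph 2 — Essential Migrant: [Scheduled Visitor (paragraph 10)? no] AND [the applicant holds comprehensive sickness insurance? no] → not satisfied.
paragraph 1 — Tier I Person: [the applicant is subject to a deportation order? yes] AND [the applicant is not a national of a visa-waiver state? no] → not satisfied.
paragraph 4 — Restricted Visitor: [Essential Migrant (paragraph 2)? no] AND [the application was made in-country? yes] AND [Tier I Person (paragraph 1)? no] → not satisfied.

No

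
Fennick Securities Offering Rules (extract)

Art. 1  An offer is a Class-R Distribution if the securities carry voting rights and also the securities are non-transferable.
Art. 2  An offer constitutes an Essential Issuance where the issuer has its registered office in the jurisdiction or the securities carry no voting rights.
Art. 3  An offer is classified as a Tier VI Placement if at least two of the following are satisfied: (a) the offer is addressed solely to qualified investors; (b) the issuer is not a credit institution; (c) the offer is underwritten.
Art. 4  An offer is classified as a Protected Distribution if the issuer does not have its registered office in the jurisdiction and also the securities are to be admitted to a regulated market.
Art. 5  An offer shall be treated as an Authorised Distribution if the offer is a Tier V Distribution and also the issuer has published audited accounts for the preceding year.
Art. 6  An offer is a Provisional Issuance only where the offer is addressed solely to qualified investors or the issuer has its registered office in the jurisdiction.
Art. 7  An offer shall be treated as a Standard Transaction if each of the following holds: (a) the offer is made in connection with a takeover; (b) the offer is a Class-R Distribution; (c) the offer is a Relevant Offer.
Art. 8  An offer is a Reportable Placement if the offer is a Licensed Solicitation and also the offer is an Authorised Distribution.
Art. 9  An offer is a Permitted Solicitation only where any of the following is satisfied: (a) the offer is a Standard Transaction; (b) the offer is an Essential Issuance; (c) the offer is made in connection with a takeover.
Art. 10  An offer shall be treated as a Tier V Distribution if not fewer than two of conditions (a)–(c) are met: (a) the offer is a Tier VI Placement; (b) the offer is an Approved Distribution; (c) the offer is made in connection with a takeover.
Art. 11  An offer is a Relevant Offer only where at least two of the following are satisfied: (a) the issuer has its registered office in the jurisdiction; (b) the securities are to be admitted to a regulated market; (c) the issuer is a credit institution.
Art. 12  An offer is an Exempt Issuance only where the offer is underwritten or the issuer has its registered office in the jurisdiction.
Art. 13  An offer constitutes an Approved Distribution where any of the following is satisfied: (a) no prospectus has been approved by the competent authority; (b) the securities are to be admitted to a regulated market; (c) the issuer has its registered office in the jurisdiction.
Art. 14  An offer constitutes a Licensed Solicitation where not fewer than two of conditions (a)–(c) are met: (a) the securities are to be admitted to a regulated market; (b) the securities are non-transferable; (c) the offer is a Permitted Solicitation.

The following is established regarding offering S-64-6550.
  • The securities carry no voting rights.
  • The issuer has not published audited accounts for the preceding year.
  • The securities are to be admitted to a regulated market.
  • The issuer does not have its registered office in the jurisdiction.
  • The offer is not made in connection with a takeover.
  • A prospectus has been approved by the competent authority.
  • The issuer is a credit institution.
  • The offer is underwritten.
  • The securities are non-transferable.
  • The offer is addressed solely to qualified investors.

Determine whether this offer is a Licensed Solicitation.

Yes

article 1 — Class-R Distribution: [the securities carry voting rights? no] AND [the securities are non-transferable? yes] → not satisfied.
article 11 — Relevant Offer: the issuer has its registered office in the jurisdiction? no; the securities are to be admitted to a regulated market? yes; the issuer is a credit institution? yes — 2 of 3 hold (need ≥2) → satisfied.
article 7 — Standard Transaction: [the offer is made in connection with a takeover? no] AND [Class-R Distribution (article 1)? no] AND [Relevant Offer (article 11)? yes] → not satisfied.
article 2 — Essential Issuance: [the issuer has its registered office in the jurisdiction? no] OR [the securities carry no voting rights? yes] → satisfied.
article 9 — Permitted Solicitation: [Standard Transaction (article 7)? no] OR [Essential Issuance (article 2)? yes] OR [the offer is made in connection with a takeover? no] → satisfied.
article 14 — Licensed Solicitation: the securities are to be admitted to a regulated market? yes; the securities are non-transferable? yes; Permitted Solicitation (article 9)? yes — 3 of 3 hold (need ≥2) → satisfied.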